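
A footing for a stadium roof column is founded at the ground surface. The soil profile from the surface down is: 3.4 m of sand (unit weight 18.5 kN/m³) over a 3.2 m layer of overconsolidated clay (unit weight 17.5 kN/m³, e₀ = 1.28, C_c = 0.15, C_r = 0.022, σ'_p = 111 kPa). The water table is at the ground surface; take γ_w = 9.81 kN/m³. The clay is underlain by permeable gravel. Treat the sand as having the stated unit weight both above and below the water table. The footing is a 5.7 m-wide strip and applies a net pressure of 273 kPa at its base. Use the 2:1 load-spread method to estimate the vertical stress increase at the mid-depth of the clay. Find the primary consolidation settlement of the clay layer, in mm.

S_c ≈ 60.9 mm

Mid-depth of clay below the ground surface: z = 3.4 + 3.2/2 = 5 m.
Total vertical stress at mid-clay: σ_v = 18.5×3.4 + 17.5×1.6 = 90.9 kPa.
Pore pressure: u = 9.81×(5 − 0) = 49.05 kPa.
Initial effective stress: σ'_0 = σ_v − u = 90.9 − 49.05 = 41.85 kPa.
Stress increase at mid-clay by the 2:1 spreading method:
Δσ = qB/(B+z) = 273×5.7/(5.7+5) = 145.43 kPa
Final effective stress: σ'_f = 41.85 + 145.43 = 187.28 kPa.
σ'_f = 187.28 > σ'_p = 111 kPa, so the stress path crosses the preconsolidation pressure — recompression up to σ'_p, then virgin compression beyond:
S_c = H/(1+e₀)·[C_r·log₁₀(σ'_p/σ'_0) + C_c·log₁₀(σ'_f/σ'_p)]
    = 3.2/2.28 × [0.022×log₁₀(111/41.85) + 0.15×log₁₀(187.28/111)]
    = 1.4035 × [0.0093198 + 0.034075] = 0.0609 m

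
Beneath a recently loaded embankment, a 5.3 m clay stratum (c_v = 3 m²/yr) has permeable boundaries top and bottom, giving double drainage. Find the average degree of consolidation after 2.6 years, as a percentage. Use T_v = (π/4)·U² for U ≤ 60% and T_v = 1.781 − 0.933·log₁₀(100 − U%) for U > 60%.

U ≈ 94.8 %

Drainage path length: H_d = H/2 = 2.65 m (double drainage).
T_v = c_v·t/H_d² = 3×2.6/2.65² = 1.1107.
T_v = 1.1107 corresponds to the U > 60% branch:
U = 1 − 10^((1.781 − T_v)/0.933)/100 = 0.9477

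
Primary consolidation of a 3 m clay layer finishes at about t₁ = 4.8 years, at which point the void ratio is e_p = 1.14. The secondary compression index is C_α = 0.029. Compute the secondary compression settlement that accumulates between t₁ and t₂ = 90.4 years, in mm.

S_s ≈ 51.8 mm

Secondary compression: S_s = C_α·H/(1+e_p)·log₁₀(t₂/t₁)
S_s = 0.029×3/(1+1.14)×log₁₀(90.4/4.8)
    = 0.04065 × 1.275 = 0.05183 m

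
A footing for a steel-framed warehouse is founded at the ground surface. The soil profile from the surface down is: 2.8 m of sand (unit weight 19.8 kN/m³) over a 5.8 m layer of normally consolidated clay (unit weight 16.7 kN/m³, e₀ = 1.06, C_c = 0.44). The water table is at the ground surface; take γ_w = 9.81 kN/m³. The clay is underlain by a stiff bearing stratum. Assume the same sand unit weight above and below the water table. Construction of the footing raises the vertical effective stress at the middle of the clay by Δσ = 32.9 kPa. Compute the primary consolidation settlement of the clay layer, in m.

S_c ≈ 0.281 m

Mid-depth of clay below the ground surface: z = 2.8 + 5.8/2 = 5.7 m.
Total vertical stress at mid-clay: σ_v = 19.8×2.8 + 16.7×2.9 = 103.87 kPa.
Pore pressure: u = 9.81×(5.7 − 0) = 55.917 kPa.
Initial effective stress: σ'_0 = σ_v − u = 103.87 − 55.917 = 47.953 kPa.
Final effective stress: σ'_f = σ'_0 + Δσ = 47.953 + 32.9 = 80.853 kPa.
Normally consolidated clay, so the full stress increment lies on the virgin compression line:
S_c = C_c·H/(1+e₀)·log₁₀(σ'_f/σ'_0) = 0.44×5.8/(1+1.06)×log₁₀(80.853/47.953)
    = 1.2388 × 0.22688 = 0.2811 m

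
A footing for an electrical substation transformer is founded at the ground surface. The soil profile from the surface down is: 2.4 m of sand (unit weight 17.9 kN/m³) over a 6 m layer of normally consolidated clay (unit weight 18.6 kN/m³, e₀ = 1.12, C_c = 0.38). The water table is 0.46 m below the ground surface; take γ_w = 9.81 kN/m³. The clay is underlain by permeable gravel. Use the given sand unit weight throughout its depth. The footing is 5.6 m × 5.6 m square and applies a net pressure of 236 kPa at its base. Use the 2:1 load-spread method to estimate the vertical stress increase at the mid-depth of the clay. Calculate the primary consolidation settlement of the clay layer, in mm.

Mid-depth of clay below the ground surface: z = 2.4 + 6/2 = 5.4 m.
Total vertical stress at mid-clay: σ_v = 17.9×2.4 + 18.6×3 = 98.76 kPa.
Pore pressure: u = 9.81×(5.4 − 0.46) = 48.461 kPa.
Initial effective stress: σ'_0 = σ_v − u = 98.76 − 48.461 = 50.299 kPa.
Stress increase at mid-clay by the 2:1 spreading method:
Δσ = qBL/((B+z)(L+z)) = 236×5.6×5.6/((5.6+5.4)(5.6+5.4)) = 61.165 kPa
Final effective stress: σ'_f = σ'_0 + Δσ = 50.299 + 61.165 = 111.46 kPa.
Normally consolidated clay, so the full stress increment lies on the virgin compression line:
S_c = C_c·H/(1+e₀)·log₁₀(σ'_f/σ'_0) = 0.38×6/(1+1.12)×log₁₀(111.46/50.299)
    = 1.0755 × 0.34556 = 0.3716 m

S_c ≈ 372 mm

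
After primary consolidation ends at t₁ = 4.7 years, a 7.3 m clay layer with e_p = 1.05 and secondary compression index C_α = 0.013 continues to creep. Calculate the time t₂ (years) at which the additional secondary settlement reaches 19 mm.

S_s = C_α·H/(1+e_p)·log₁₀(t₂/t₁) ⇒ log₁₀(t₂/t₁) = S_s·(1+e_p)/(C_α·H).
log₁₀(t₂/t₁) = 0.019 × (1+1.05) / (0.013×7.3) = 0.4104
t₂ = t₁ × 10^0.4104 = 4.7 × 2.573 = 12.09 years

t₂ ≈ 12.1 years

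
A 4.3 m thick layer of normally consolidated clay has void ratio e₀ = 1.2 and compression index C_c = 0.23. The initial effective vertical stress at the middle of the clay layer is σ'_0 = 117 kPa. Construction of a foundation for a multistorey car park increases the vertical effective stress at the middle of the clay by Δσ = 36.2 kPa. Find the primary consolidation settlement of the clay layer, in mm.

S_c ≈ 52.6 mm

Final effective stress: σ'_f = σ'_0 + Δσ = 117 + 36.2 = 153.2 kPa.
Normally consolidated clay, so the full stress increment lies on the virgin compression line:
S_c = C_c·H/(1+e₀)·log₁₀(σ'_f/σ'_0) = 0.23×4.3/(1+1.2)×log₁₀(153.2/117)
    = 0.44955 × 0.11707 = 0.05263 m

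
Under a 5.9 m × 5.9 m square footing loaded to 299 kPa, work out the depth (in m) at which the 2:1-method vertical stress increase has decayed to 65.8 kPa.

z ≈ 6.68 m

2:1 spreading — at depth z the loaded area has grown by z in each plan dimension:
qB²/(B+z)² = Δσ_z ⇒ z = B(√(q/Δσ_z) − 1) = 5.9×(√(299/65.8) − 1) = 6.677 m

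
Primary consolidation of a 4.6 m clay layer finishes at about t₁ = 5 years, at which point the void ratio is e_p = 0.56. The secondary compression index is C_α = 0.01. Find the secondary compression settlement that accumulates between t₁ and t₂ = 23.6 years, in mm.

S_s ≈ 19.9 mm

Secondary compression: S_s = C_α·H/(1+e_p)·log₁₀(t₂/t₁)
S_s = 0.01×4.6/(1+0.56)×log₁₀(23.6/5)
    = 0.02949 × 0.6739 = 0.01987 m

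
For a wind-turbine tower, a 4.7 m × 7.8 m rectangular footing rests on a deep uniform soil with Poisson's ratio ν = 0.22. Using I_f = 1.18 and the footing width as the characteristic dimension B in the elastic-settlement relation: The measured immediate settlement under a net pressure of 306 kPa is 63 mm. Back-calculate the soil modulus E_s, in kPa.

E_s ≈ 25600 kPa

S_e = q·B·(1−ν²)/E_s · I_f  ⇒  E_s = q·B·(1−ν²)·I_f / S_e.
E_s = 306 × 4.7 × 0.9516 × 1.18 / 0.063 = 25630 kPa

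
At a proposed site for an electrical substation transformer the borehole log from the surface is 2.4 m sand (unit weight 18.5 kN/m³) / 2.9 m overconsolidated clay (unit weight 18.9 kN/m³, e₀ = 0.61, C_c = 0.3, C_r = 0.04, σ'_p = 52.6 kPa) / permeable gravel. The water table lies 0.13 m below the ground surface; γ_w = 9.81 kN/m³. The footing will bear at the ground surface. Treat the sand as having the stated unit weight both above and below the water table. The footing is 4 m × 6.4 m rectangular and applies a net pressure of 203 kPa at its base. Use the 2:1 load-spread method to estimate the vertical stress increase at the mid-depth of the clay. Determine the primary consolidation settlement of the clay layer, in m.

Mid-depth of clay below the ground surface: z = 2.4 + 2.9/2 = 3.85 m.
Total vertical stress at mid-clay: σ_v = 18.5×2.4 + 18.9×1.45 = 71.805 kPa.
Pore pressure: u = 9.81×(3.85 − 0.13) = 36.493 kPa.
Initial effective stress: σ'_0 = σ_v − u = 71.805 − 36.493 = 35.312 kPa.
Stress increase at mid-clay by the 2:1 spreading method:
Δσ = qBL/((B+z)(L+z)) = 203×4×6.4/((4+3.85)(6.4+3.85)) = 64.587 kPa
Final effective stress: σ'_f = 35.312 + 64.587 = 99.899 kPa.
σ'_f = 99.899 > σ'_p = 52.6 kPa, so the stress path crosses the preconsolidation pressure — recompression up to σ'_p, then virgin compression beyond:
S_c = H/(1+e₀)·[C_r·log₁₀(σ'_p/σ'_0) + C_c·log₁₀(σ'_f/σ'_p)]
    = 2.9/1.61 × [0.04×log₁₀(52.6/35.312) + 0.3×log₁₀(99.899/52.6)]
    = 1.8012 × [0.0069225 + 0.083573] = 0.163 m

S_c ≈ 0.163 m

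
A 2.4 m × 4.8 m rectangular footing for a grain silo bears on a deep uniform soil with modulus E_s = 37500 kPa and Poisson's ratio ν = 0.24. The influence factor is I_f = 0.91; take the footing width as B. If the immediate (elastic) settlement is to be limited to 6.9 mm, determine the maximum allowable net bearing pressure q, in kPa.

q ≈ 126 kPa

S_e = q·B·(1−ν²)/E_s · I_f  ⇒  q = S_e·E_s / (B·(1−ν²)·I_f).
q = 0.0069 × 37500 / (2.4 × 0.9424 × 0.91) = 125.7 kPa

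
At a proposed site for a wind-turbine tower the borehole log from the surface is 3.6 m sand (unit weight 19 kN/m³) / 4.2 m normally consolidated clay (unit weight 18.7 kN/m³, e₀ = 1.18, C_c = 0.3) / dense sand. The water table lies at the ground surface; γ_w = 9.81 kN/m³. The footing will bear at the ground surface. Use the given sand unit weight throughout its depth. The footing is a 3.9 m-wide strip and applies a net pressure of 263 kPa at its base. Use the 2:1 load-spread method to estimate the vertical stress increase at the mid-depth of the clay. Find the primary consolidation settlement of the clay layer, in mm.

Mid-depth of clay below the ground surface: z = 3.6 + 4.2/2 = 5.7 m.
Total vertical stress at mid-clay: σ_v = 19×3.6 + 18.7×2.1 = 107.67 kPa.
Pore pressure: u = 9.81×(5.7 − 0) = 55.917 kPa.
Initial effective stress: σ'_0 = σ_v − u = 107.67 − 55.917 = 51.753 kPa.
Stress increase at mid-clay by the 2:1 spreading method:
Δσ = qB/(B+z) = 263×3.9/(3.9+5.7) = 106.84 kPa
Final effective stress: σ'_f = σ'_0 + Δσ = 51.753 + 106.84 = 158.59 kPa.
Normally consolidated clay, so the full stress increment lies on the virgin compression line:
S_c = C_c·H/(1+e₀)·log₁₀(σ'_f/σ'_0) = 0.3×4.2/(1+1.18)×log₁₀(158.59/51.753)
    = 0.57798 × 0.48634 = 0.2811 m

S_c ≈ 281 mm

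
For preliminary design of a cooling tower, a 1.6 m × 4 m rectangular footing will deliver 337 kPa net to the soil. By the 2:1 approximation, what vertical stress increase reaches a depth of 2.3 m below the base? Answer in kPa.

Δσ_z ≈ 87.8 kPa

By the 2:1 method the load spreads at 1 horizontal : 2 vertical, so at depth z the loaded area has grown by z in each plan dimension:
Δσ = qBL/((B+z)(L+z)) = 337×1.6×4/((1.6+2.3)(4+2.3)) = 87.782 kPa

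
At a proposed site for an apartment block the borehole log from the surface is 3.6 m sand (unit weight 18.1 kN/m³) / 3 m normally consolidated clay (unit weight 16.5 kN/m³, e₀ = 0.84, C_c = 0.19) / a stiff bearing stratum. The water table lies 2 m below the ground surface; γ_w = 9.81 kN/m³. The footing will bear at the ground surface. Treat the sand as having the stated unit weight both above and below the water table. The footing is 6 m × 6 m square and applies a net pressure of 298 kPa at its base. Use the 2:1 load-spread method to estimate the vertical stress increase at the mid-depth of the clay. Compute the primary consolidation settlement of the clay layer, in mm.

S_c ≈ 121 mm

Mid-depth of clay below the ground surface: z = 3.6 + 3/2 = 5.1 m.
Total vertical stress at mid-clay: σ_v = 18.1×3.6 + 16.5×1.5 = 89.91 kPa.
Pore pressure: u = 9.81×(5.1 − 2) = 30.411 kPa.
Initial effective stress: σ'_0 = σ_v − u = 89.91 − 30.411 = 59.499 kPa.
Stress increase at mid-clay by the 2:1 spreading method:
Δσ = qBL/((B+z)(L+z)) = 298×6×6/((6+5.1)(6+5.1)) = 87.071 kPa
Final effective stress: σ'_f = σ'_0 + Δσ = 59.499 + 87.071 = 146.57 kPa.
Normally consolidated clay, so the full stress increment lies on the virgin compression line:
S_c = C_c·H/(1+e₀)·log₁₀(σ'_f/σ'_0) = 0.19×3/(1+0.84)×log₁₀(146.57/59.499)
    = 0.30978 × 0.39154 = 0.1213 m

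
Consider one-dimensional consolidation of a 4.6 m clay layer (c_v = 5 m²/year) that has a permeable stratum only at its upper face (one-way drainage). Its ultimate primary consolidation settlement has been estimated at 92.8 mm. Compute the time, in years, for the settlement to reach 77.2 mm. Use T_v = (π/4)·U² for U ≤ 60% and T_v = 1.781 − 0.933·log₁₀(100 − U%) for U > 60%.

Drainage path length: H_d = H = 4.6 m (single drainage).
U = S(t)/S_ult = 77.2/92.8 = 0.8319.
U > 60%: T_v = 1.781 − 0.933·log₁₀(100 − 83.19) = 0.63754.
t = T_v·H_d²/c_v = 0.63754×4.6²/5 = 2.698 years.

t ≈ 2.7 years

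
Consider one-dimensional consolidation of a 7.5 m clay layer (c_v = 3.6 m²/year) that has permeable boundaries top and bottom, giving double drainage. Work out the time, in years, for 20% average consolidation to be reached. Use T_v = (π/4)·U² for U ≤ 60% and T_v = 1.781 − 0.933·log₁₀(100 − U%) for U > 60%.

Drainage path length: H_d = H/2 = 3.75 m (double drainage).
U ≤ 60%: T_v = (π/4)·U² = (π/4)×0.2² = 0.031416.
t = T_v·H_d²/c_v = 0.031416×3.75²/3.6 = 0.1227 years.

t ≈ 0.123 years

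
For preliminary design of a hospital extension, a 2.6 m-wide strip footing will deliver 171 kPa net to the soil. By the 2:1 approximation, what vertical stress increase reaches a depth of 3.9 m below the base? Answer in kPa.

By the 2:1 method the load spreads at 1 horizontal : 2 vertical, so at depth z the loaded area has grown by z in each plan dimension:
Δσ = qB/(B+z) = 171×2.6/(2.6+3.9) = 68.4 kPa

Δσ_z ≈ 68.4 kPa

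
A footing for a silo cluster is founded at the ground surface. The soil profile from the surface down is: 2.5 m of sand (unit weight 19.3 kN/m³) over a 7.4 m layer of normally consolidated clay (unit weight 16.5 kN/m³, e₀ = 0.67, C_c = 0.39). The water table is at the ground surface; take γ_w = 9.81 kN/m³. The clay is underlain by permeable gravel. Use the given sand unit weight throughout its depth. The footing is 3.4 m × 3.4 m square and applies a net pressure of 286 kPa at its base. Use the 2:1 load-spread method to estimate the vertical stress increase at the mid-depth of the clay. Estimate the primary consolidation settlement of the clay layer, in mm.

Mid-depth of clay below the ground surface: z = 2.5 + 7.4/2 = 6.2 m.
Total vertical stress at mid-clay: σ_v = 19.3×2.5 + 16.5×3.7 = 109.3 kPa.
Pore pressure: u = 9.81×(6.2 − 0) = 60.822 kPa.
Initial effective stress: σ'_0 = σ_v − u = 109.3 − 60.822 = 48.478 kPa.
Stress increase at mid-clay by the 2:1 spreading method:
Δσ = qBL/((B+z)(L+z)) = 286×3.4×3.4/((3.4+6.2)(3.4+6.2)) = 35.874 kPa
Final effective stress: σ'_f = σ'_0 + Δσ = 48.478 + 35.874 = 84.352 kPa.
Normally consolidated clay, so the full stress increment lies on the virgin compression line:
S_c = C_c·H/(1+e₀)·log₁₀(σ'_f/σ'_0) = 0.39×7.4/(1+0.67)×log₁₀(84.352/48.478)
    = 1.7281 × 0.24055 = 0.4157 m

S_c ≈ 416 mm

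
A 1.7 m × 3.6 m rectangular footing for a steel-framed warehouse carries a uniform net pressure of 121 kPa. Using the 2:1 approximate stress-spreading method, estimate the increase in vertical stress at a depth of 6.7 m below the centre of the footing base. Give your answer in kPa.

By the 2:1 method the load spreads at 1 horizontal : 2 vertical, so at depth z the loaded area has grown by z in each plan dimension:
Δσ = qBL/((B+z)(L+z)) = 121×1.7×3.6/((1.7+6.7)(3.6+6.7)) = 8.5589 kPa

Δσ_z ≈ 8.56 kPa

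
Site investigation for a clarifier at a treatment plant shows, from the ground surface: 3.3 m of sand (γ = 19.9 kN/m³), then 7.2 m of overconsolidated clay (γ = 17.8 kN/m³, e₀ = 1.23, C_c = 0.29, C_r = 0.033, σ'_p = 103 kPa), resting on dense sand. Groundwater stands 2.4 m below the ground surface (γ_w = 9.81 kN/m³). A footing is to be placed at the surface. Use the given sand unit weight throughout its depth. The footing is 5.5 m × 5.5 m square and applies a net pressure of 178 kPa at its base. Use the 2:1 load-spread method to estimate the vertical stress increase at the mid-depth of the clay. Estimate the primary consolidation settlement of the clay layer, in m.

Mid-depth of clay below the ground surface: z = 3.3 + 7.2/2 = 6.9 m.
Total vertical stress at mid-clay: σ_v = 19.9×3.3 + 17.8×3.6 = 129.75 kPa.
Pore pressure: u = 9.81×(6.9 − 2.4) = 44.145 kPa.
Initial effective stress: σ'_0 = σ_v − u = 129.75 − 44.145 = 85.605 kPa.
Stress increase at mid-clay by the 2:1 spreading method:
Δσ = qBL/((B+z)(L+z)) = 178×5.5×5.5/((5.5+6.9)(5.5+6.9)) = 35.019 kPa
Final effective stress: σ'_f = 85.605 + 35.019 = 120.62 kPa.
σ'_f = 120.62 > σ'_p = 103 kPa, so the stress path crosses the preconsolidation pressure — recompression up to σ'_p, then virgin compression beyond:
S_c = H/(1+e₀)·[C_r·log₁₀(σ'_p/σ'_0) + C_c·log₁₀(σ'_f/σ'_p)]
    = 7.2/2.23 × [0.033×log₁₀(103/85.605) + 0.29×log₁₀(120.62/103)]
    = 3.2287 × [0.0026512 + 0.019889] = 0.07278 m

S_c ≈ 0.0728 m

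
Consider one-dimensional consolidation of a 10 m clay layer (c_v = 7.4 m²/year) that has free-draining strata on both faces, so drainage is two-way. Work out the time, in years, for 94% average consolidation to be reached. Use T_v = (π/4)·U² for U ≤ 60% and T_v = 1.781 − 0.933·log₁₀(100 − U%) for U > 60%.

Drainage path length: H_d = H/2 = 5 m (double drainage).
U > 60%: T_v = 1.781 − 0.933·log₁₀(100 − 94) = 1.055.
t = T_v·H_d²/c_v = 1.055×5²/7.4 = 3.564 years.

t ≈ 3.56 years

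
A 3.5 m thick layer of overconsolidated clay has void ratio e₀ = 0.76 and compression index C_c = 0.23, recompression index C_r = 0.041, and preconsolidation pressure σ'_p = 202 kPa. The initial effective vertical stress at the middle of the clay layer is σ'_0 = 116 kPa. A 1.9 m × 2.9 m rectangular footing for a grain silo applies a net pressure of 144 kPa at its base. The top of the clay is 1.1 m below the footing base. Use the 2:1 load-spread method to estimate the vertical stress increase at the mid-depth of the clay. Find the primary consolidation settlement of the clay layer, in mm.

S_c ≈ 7.91 mm

Mid-depth of clay below the footing base: z = 1.1 + 3.5/2 = 2.85 m.
Stress increase at mid-clay by the 2:1 spreading method:
Δσ = qBL/((B+z)(L+z)) = 144×1.9×2.9/((1.9+2.85)(2.9+2.85)) = 29.05 kPa
Final effective stress: σ'_f = 116 + 29.05 = 145.05 kPa.
σ'_f = 145.05 ≤ σ'_p = 202 kPa, so the clay remains overconsolidated and only the recompression index applies:
S_c = C_r·H/(1+e₀)·log₁₀(σ'_f/σ'_0) = 0.041×3.5/1.76×log₁₀(145.05/116)
    = 0.081533 × 0.09706 = 0.007914 m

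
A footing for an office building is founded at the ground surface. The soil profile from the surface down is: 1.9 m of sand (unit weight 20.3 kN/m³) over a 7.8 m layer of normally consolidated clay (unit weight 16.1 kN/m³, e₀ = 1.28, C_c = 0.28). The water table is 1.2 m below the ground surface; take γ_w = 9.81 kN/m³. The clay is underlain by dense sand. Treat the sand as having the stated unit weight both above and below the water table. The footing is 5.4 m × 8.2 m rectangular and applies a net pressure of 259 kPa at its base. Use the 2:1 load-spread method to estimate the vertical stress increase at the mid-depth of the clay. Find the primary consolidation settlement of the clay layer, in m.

Mid-depth of clay below the ground surface: z = 1.9 + 7.8/2 = 5.8 m.
Total vertical stress at mid-clay: σ_v = 20.3×1.9 + 16.1×3.9 = 101.36 kPa.
Pore pressure: u = 9.81×(5.8 − 1.2) = 45.126 kPa.
Initial effective stress: σ'_0 = σ_v − u = 101.36 − 45.126 = 56.234 kPa.
Stress increase at mid-clay by the 2:1 spreading method:
Δσ = qBL/((B+z)(L+z)) = 259×5.4×8.2/((5.4+5.8)(8.2+5.8)) = 73.141 kPa
Final effective stress: σ'_f = σ'_0 + Δσ = 56.234 + 73.141 = 129.38 kPa.
Normally consolidated clay, so the full stress increment lies on the virgin compression line:
S_c = C_c·H/(1+e₀)·log₁₀(σ'_f/σ'_0) = 0.28×7.8/(1+1.28)×log₁₀(129.38/56.234)
    = 0.95789 × 0.36187 = 0.3466 m

S_c ≈ 0.347 m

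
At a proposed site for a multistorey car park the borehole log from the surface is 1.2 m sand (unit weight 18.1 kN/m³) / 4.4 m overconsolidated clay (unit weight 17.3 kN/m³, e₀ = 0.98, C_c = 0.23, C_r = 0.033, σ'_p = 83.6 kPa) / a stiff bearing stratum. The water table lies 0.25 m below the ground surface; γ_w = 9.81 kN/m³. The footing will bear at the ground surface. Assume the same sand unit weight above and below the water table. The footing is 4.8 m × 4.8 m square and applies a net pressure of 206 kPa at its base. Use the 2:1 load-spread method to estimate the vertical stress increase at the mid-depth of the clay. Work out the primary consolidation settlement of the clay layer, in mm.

S_c ≈ 72.4 mm

Mid-depth of clay below the ground surface: z = 1.2 + 4.4/2 = 3.4 m.
Total vertical stress at mid-clay: σ_v = 18.1×1.2 + 17.3×2.2 = 59.78 kPa.
Pore pressure: u = 9.81×(3.4 − 0.25) = 30.902 kPa.
Initial effective stress: σ'_0 = σ_v − u = 59.78 − 30.902 = 28.878 kPa.
Stress increase at mid-clay by the 2:1 spreading method:
Δσ = qBL/((B+z)(L+z)) = 206×4.8×4.8/((4.8+3.4)(4.8+3.4)) = 70.587 kPa
Final effective stress: σ'_f = 28.878 + 70.587 = 99.465 kPa.
σ'_f = 99.465 > σ'_p = 83.6 kPa, so the stress path crosses the preconsolidation pressure — recompression up to σ'_p, then virgin compression beyond:
S_c = H/(1+e₀)·[C_r·log₁₀(σ'_p/σ'_0) + C_c·log₁₀(σ'_f/σ'_p)]
    = 4.4/1.98 × [0.033×log₁₀(83.6/28.878) + 0.23×log₁₀(99.465/83.6)]
    = 2.2222 × [0.015234 + 0.017357] = 0.07242 m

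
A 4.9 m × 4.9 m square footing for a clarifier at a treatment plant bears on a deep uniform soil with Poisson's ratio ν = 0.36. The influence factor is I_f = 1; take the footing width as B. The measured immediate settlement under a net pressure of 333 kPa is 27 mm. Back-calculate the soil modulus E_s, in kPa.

E_s ≈ 52600 kPa

S_e = q·B·(1−ν²)/E_s · I_f  ⇒  E_s = q·B·(1−ν²)·I_f / S_e.
E_s = 333 × 4.9 × 0.8704 × 1 / 0.027 = 52600 kPa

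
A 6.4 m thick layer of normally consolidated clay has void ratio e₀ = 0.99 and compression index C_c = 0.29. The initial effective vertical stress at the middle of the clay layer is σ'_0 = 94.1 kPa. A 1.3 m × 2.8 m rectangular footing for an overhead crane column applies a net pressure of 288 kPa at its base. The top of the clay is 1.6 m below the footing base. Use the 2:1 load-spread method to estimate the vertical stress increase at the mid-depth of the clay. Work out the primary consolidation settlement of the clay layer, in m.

Mid-depth of clay below the footing base: z = 1.6 + 6.4/2 = 4.8 m.
Stress increase at mid-clay by the 2:1 spreading method:
Δσ = qBL/((B+z)(L+z)) = 288×1.3×2.8/((1.3+4.8)(2.8+4.8)) = 22.613 kPa
Final effective stress: σ'_f = σ'_0 + Δσ = 94.1 + 22.613 = 116.71 kPa.
Normally consolidated clay, so the full stress increment lies on the virgin compression line:
S_c = C_c·H/(1+e₀)·log₁₀(σ'_f/σ'_0) = 0.29×6.4/(1+0.99)×log₁₀(116.71/94.1)
    = 0.93266 × 0.093518 = 0.08722 m

S_c ≈ 0.0872 m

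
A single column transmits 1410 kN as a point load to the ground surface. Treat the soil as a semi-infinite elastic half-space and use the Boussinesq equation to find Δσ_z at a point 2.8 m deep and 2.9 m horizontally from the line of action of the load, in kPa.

Boussinesq vertical stress below a point load on an elastic half-space:
Δσ_z = 3P/(2πz²) · [1 + (r/z)²]^(−5/2)
r/z = 2.9/2.8 = 1.0357; [1+(r/z)²]^(−5/2) = 0.16168.
Δσ_z = 3×1410/(2π×2.8²) × 0.16168 = 85.871 × 0.16168 = 13.88 kPa

Δσ_z ≈ 13.9 kPa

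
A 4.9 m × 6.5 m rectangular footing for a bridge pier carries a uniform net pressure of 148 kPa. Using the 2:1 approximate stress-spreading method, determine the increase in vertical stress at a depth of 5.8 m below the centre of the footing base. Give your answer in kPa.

Δσ_z ≈ 35.8 kPa

By the 2:1 method the load spreads at 1 horizontal : 2 vertical, so at depth z the loaded area has grown by z in each plan dimension:
Δσ = qBL/((B+z)(L+z)) = 148×4.9×6.5/((4.9+5.8)(6.5+5.8)) = 35.816 kPa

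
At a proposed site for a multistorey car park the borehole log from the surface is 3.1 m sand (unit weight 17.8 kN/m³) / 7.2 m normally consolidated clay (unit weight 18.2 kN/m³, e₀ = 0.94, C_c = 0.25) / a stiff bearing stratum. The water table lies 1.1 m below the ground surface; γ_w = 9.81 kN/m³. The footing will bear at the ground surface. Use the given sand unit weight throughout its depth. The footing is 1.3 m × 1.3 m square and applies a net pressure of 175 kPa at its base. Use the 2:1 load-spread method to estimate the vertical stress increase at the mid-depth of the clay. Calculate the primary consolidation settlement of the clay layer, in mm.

S_c ≈ 27.4 mm

Mid-depth of clay below the ground surface: z = 3.1 + 7.2/2 = 6.7 m.
Total vertical stress at mid-clay: σ_v = 17.8×3.1 + 18.2×3.6 = 120.7 kPa.
Pore pressure: u = 9.81×(6.7 − 1.1) = 54.936 kPa.
Initial effective stress: σ'_0 = σ_v − u = 120.7 − 54.936 = 65.764 kPa.
Stress increase at mid-clay by the 2:1 spreading method:
Δσ = qBL/((B+z)(L+z)) = 175×1.3×1.3/((1.3+6.7)(1.3+6.7)) = 4.6211 kPa
Final effective stress: σ'_f = σ'_0 + Δσ = 65.764 + 4.6211 = 70.385 kPa.
Normally consolidated clay, so the full stress increment lies on the virgin compression line:
S_c = C_c·H/(1+e₀)·log₁₀(σ'_f/σ'_0) = 0.25×7.2/(1+0.94)×log₁₀(70.385/65.764)
    = 0.92784 × 0.029492 = 0.02736 m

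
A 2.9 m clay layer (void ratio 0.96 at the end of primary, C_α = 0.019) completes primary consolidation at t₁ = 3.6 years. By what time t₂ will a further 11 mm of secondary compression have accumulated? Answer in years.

t₂ ≈ 8.86 years

S_s = C_α·H/(1+e_p)·log₁₀(t₂/t₁) ⇒ log₁₀(t₂/t₁) = S_s·(1+e_p)/(C_α·H).
log₁₀(t₂/t₁) = 0.011 × (1+0.96) / (0.019×2.9) = 0.3913
t₂ = t₁ × 10^0.3913 = 3.6 × 2.462 = 8.863 years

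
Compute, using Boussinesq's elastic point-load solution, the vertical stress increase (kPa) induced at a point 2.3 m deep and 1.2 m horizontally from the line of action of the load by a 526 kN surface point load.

Boussinesq vertical stress below a point load on an elastic half-space:
Δσ_z = 3P/(2πz²) · [1 + (r/z)²]^(−5/2)
r/z = 1.2/2.3 = 0.52174; [1+(r/z)²]^(−5/2) = 0.54777.
Δσ_z = 3×526/(2π×2.3²) × 0.54777 = 47.476 × 0.54777 = 26.01 kPa

Δσ_z ≈ 26 kPa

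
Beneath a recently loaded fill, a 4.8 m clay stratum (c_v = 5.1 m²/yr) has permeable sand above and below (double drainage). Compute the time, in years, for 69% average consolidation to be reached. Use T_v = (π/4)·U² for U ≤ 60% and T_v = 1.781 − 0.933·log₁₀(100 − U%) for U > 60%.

t ≈ 0.44 years

Drainage path length: H_d = H/2 = 2.4 m (double drainage).
U > 60%: T_v = 1.781 − 0.933·log₁₀(100 − 69) = 0.38956.
t = T_v·H_d²/c_v = 0.38956×2.4²/5.1 = 0.44 years.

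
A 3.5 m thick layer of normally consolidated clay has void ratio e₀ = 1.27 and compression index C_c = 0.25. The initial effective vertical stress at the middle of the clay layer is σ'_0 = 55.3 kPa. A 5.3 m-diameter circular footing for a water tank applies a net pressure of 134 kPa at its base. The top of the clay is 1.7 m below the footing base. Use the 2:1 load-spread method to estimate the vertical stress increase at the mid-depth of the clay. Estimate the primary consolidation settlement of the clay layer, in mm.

Mid-depth of clay below the footing base: z = 1.7 + 3.5/2 = 3.45 m.
Stress increase at mid-clay by the 2:1 spreading method:
Δσ ≈ qD²/(D+z)² = 134×5.3²/(5.3+3.45)² = 49.163 kPa
Final effective stress: σ'_f = σ'_0 + Δσ = 55.3 + 49.163 = 104.46 kPa.
Normally consolidated clay, so the full stress increment lies on the virgin compression line:
S_c = C_c·H/(1+e₀)·log₁₀(σ'_f/σ'_0) = 0.25×3.5/(1+1.27)×log₁₀(104.46/55.3)
    = 0.38546 × 0.27622 = 0.1065 m

S_c ≈ 106 mm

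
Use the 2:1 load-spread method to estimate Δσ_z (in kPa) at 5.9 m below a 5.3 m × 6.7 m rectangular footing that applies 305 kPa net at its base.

Δσ_z ≈ 76.7 kPa

By the 2:1 method the load spreads at 1 horizontal : 2 vertical, so at depth z the loaded area has grown by z in each plan dimension:
Δσ = qBL/((B+z)(L+z)) = 305×5.3×6.7/((5.3+5.9)(6.7+5.9)) = 76.747 kPa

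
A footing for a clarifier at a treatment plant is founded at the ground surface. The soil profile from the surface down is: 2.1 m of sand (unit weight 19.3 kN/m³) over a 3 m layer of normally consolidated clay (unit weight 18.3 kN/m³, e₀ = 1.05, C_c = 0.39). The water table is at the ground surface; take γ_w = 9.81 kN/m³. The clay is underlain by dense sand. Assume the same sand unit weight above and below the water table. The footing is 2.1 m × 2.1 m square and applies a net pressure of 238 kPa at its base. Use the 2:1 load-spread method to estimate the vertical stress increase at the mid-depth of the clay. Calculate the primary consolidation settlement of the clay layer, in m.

S_c ≈ 0.17 m

Mid-depth of clay below the ground surface: z = 2.1 + 3/2 = 3.6 m.
Total vertical stress at mid-clay: σ_v = 19.3×2.1 + 18.3×1.5 = 67.98 kPa.
Pore pressure: u = 9.81×(3.6 − 0) = 35.316 kPa.
Initial effective stress: σ'_0 = σ_v − u = 67.98 − 35.316 = 32.664 kPa.
Stress increase at mid-clay by the 2:1 spreading method:
Δσ = qBL/((B+z)(L+z)) = 238×2.1×2.1/((2.1+3.6)(2.1+3.6)) = 32.305 kPa
Final effective stress: σ'_f = σ'_0 + Δσ = 32.664 + 32.305 = 64.969 kPa.
Normally consolidated clay, so the full stress increment lies on the virgin compression line:
S_c = C_c·H/(1+e₀)·log₁₀(σ'_f/σ'_0) = 0.39×3/(1+1.05)×log₁₀(64.969/32.664)
    = 0.57073 × 0.29864 = 0.1704 m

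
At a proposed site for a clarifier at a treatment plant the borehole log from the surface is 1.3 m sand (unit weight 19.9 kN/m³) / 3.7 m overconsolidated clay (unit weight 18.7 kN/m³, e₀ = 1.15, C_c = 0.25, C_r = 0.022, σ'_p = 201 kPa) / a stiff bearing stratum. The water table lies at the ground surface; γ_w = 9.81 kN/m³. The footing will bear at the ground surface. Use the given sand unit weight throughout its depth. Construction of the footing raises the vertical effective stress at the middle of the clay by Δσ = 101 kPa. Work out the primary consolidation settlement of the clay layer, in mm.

S_c ≈ 24.4 mm

Mid-depth of clay below the ground surface: z = 1.3 + 3.7/2 = 3.15 m.
Total vertical stress at mid-clay: σ_v = 19.9×1.3 + 18.7×1.85 = 60.465 kPa.
Pore pressure: u = 9.81×(3.15 − 0) = 30.902 kPa.
Initial effective stress: σ'_0 = σ_v − u = 60.465 − 30.902 = 29.563 kPa.
Final effective stress: σ'_f = 29.563 + 101 = 130.56 kPa.
σ'_f = 130.56 ≤ σ'_p = 201 kPa, so the clay remains overconsolidated and only the recompression index applies:
S_c = C_r·H/(1+e₀)·log₁₀(σ'_f/σ'_0) = 0.022×3.7/2.15×log₁₀(130.56/29.563)
    = 0.03786 × 0.64506 = 0.02442 m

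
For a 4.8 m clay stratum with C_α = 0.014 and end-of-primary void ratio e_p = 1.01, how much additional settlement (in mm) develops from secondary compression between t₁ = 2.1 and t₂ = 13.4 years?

S_s ≈ 26.9 mm

Secondary compression: S_s = C_α·H/(1+e_p)·log₁₀(t₂/t₁)
S_s = 0.014×4.8/(1+1.01)×log₁₀(13.4/2.1)
    = 0.03343 × 0.8049 = 0.02691 m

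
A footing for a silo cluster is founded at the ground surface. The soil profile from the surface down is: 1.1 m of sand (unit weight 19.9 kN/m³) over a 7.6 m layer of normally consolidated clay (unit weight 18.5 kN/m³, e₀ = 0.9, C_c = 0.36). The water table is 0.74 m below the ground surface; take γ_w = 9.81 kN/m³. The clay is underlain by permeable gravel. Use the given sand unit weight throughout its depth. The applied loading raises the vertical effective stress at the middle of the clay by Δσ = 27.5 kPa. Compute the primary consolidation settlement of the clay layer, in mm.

S_c ≈ 268 mm

Mid-depth of clay below the ground surface: z = 1.1 + 7.6/2 = 4.9 m.
Total vertical stress at mid-clay: σ_v = 19.9×1.1 + 18.5×3.8 = 92.19 kPa.
Pore pressure: u = 9.81×(4.9 − 0.74) = 40.81 kPa.
Initial effective stress: σ'_0 = σ_v − u = 92.19 − 40.81 = 51.38 kPa.
Final effective stress: σ'_f = σ'_0 + Δσ = 51.38 + 27.5 = 78.88 kPa.
Normally consolidated clay, so the full stress increment lies on the virgin compression line:
S_c = C_c·H/(1+e₀)·log₁₀(σ'_f/σ'_0) = 0.36×7.6/(1+0.9)×log₁₀(78.88/51.38)
    = 1.44 × 0.18617 = 0.2681 m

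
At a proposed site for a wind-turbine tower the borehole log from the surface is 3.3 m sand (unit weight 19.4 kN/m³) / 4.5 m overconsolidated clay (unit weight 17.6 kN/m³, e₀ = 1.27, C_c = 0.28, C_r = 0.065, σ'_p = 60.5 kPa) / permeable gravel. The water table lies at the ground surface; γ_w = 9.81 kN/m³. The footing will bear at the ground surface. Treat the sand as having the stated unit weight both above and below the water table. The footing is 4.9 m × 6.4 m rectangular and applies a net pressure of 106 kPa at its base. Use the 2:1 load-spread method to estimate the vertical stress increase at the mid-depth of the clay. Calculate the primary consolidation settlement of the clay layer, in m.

S_c ≈ 0.0659 m

Mid-depth of clay below the ground surface: z = 3.3 + 4.5/2 = 5.55 m.
Total vertical stress at mid-clay: σ_v = 19.4×3.3 + 17.6×2.25 = 103.62 kPa.
Pore pressure: u = 9.81×(5.55 − 0) = 54.446 kPa.
Initial effective stress: σ'_0 = σ_v − u = 103.62 − 54.446 = 49.174 kPa.
Stress increase at mid-clay by the 2:1 spreading method:
Δσ = qBL/((B+z)(L+z)) = 106×4.9×6.4/((4.9+5.55)(6.4+5.55)) = 26.619 kPa
Final effective stress: σ'_f = 49.174 + 26.619 = 75.793 kPa.
σ'_f = 75.793 > σ'_p = 60.5 kPa, so the stress path crosses the preconsolidation pressure — recompression up to σ'_p, then virgin compression beyond:
S_c = H/(1+e₀)·[C_r·log₁₀(σ'_p/σ'_0) + C_c·log₁₀(σ'_f/σ'_p)]
    = 4.5/2.27 × [0.065×log₁₀(60.5/49.174) + 0.28×log₁₀(75.793/60.5)]
    = 1.9824 × [0.0058513 + 0.027405] = 0.06593 m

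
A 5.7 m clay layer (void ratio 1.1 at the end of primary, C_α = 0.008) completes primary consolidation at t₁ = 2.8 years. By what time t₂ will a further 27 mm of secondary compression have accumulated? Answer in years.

S_s = C_α·H/(1+e_p)·log₁₀(t₂/t₁) ⇒ log₁₀(t₂/t₁) = S_s·(1+e_p)/(C_α·H).
log₁₀(t₂/t₁) = 0.027 × (1+1.1) / (0.008×5.7) = 1.243
t₂ = t₁ × 10^1.243 = 2.8 × 17.52 = 49.04 years

t₂ ≈ 49 years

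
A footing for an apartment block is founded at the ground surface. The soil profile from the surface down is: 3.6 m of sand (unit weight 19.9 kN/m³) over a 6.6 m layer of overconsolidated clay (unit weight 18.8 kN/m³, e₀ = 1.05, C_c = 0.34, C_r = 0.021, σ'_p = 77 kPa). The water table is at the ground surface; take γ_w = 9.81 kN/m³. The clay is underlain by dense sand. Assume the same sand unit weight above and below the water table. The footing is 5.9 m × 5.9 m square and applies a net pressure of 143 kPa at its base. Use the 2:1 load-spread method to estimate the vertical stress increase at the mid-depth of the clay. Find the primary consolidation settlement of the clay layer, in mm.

Mid-depth of clay below the ground surface: z = 3.6 + 6.6/2 = 6.9 m.
Total vertical stress at mid-clay: σ_v = 19.9×3.6 + 18.8×3.3 = 133.68 kPa.
Pore pressure: u = 9.81×(6.9 − 0) = 67.689 kPa.
Initial effective stress: σ'_0 = σ_v − u = 133.68 − 67.689 = 65.991 kPa.
Stress increase at mid-clay by the 2:1 spreading method:
Δσ = qBL/((B+z)(L+z)) = 143×5.9×5.9/((5.9+6.9)(5.9+6.9)) = 30.382 kPa
Final effective stress: σ'_f = 65.991 + 30.382 = 96.373 kPa.
σ'_f = 96.373 > σ'_p = 77 kPa, so the stress path crosses the preconsolidation pressure — recompression up to σ'_p, then virgin compression beyond:
S_c = H/(1+e₀)·[C_r·log₁₀(σ'_p/σ'_0) + C_c·log₁₀(σ'_f/σ'_p)]
    = 6.6/2.05 × [0.021×log₁₀(77/65.991) + 0.34×log₁₀(96.373/77)]
    = 3.2195 × [0.0014071 + 0.033138] = 0.1112 m

S_c ≈ 111 mm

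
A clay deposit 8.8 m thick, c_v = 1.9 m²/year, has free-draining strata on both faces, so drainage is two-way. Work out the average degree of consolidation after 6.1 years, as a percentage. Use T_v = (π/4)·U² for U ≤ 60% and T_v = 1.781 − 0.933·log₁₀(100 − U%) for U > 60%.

U ≈ 81.5 %

Drainage path length: H_d = H/2 = 4.4 m (double drainage).
T_v = c_v·t/H_d² = 1.9×6.1/4.4² = 0.59866.
T_v = 0.59866 corresponds to the U > 60% branch:
U = 1 − 10^((1.781 − T_v)/0.933)/100 = 0.815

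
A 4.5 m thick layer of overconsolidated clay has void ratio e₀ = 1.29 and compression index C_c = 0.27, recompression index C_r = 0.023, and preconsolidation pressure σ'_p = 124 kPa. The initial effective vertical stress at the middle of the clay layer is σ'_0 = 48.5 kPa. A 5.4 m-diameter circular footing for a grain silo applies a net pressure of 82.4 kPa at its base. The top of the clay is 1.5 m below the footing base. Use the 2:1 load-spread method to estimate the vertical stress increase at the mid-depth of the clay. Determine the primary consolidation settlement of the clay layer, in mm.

S_c ≈ 9.12 mm

Mid-depth of clay below the footing base: z = 1.5 + 4.5/2 = 3.75 m.
Stress increase at mid-clay by the 2:1 spreading method:
Δσ ≈ qD²/(D+z)² = 82.4×5.4²/(5.4+3.75)² = 28.699 kPa
Final effective stress: σ'_f = 48.5 + 28.699 = 77.199 kPa.
σ'_f = 77.199 ≤ σ'_p = 124 kPa, so the clay remains overconsolidated and only the recompression index applies:
S_c = C_r·H/(1+e₀)·log₁₀(σ'_f/σ'_0) = 0.023×4.5/2.29×log₁₀(77.199/48.5)
    = 0.045197 × 0.20187 = 0.009124 m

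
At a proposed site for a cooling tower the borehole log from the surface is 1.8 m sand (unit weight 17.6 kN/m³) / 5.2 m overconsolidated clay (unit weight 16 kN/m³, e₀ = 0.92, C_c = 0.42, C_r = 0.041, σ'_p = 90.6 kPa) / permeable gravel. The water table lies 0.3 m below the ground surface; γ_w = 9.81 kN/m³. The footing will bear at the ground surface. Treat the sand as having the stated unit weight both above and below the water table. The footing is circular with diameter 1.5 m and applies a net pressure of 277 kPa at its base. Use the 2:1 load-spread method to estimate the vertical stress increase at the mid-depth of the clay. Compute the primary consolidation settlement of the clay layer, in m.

Mid-depth of clay below the ground surface: z = 1.8 + 5.2/2 = 4.4 m.
Total vertical stress at mid-clay: σ_v = 17.6×1.8 + 16×2.6 = 73.28 kPa.
Pore pressure: u = 9.81×(4.4 − 0.3) = 40.221 kPa.
Initial effective stress: σ'_0 = σ_v − u = 73.28 − 40.221 = 33.059 kPa.
Stress increase at mid-clay by the 2:1 spreading method:
Δσ ≈ qD²/(D+z)² = 277×1.5²/(1.5+4.4)² = 17.904 kPa
Final effective stress: σ'_f = 33.059 + 17.904 = 50.963 kPa.
σ'_f = 50.963 ≤ σ'_p = 90.6 kPa, so the clay remains overconsolidated and only the recompression index applies:
S_c = C_r·H/(1+e₀)·log₁₀(σ'_f/σ'_0) = 0.041×5.2/1.92×log₁₀(50.963/33.059)
    = 0.11104 × 0.18797 = 0.02087 m

S_c ≈ 0.0209 m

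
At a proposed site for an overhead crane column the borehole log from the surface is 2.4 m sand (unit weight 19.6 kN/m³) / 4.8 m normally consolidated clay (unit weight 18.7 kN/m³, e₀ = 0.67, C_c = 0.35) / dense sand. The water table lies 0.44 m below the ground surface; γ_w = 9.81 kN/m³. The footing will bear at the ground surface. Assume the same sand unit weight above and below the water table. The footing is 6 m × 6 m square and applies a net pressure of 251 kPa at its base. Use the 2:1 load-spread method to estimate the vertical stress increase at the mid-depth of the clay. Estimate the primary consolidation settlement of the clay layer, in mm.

Mid-depth of clay below the ground surface: z = 2.4 + 4.8/2 = 4.8 m.
Total vertical stress at mid-clay: σ_v = 19.6×2.4 + 18.7×2.4 = 91.92 kPa.
Pore pressure: u = 9.81×(4.8 − 0.44) = 42.772 kPa.
Initial effective stress: σ'_0 = σ_v − u = 91.92 − 42.772 = 49.148 kPa.
Stress increase at mid-clay by the 2:1 spreading method:
Δσ = qBL/((B+z)(L+z)) = 251×6×6/((6+4.8)(6+4.8)) = 77.469 kPa
Final effective stress: σ'_f = σ'_0 + Δσ = 49.148 + 77.469 = 126.62 kPa.
Normally consolidated clay, so the full stress increment lies on the virgin compression line:
S_c = C_c·H/(1+e₀)·log₁₀(σ'_f/σ'_0) = 0.35×4.8/(1+0.67)×log₁₀(126.62/49.148)
    = 1.006 × 0.411 = 0.4135 m

S_c ≈ 413 mm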